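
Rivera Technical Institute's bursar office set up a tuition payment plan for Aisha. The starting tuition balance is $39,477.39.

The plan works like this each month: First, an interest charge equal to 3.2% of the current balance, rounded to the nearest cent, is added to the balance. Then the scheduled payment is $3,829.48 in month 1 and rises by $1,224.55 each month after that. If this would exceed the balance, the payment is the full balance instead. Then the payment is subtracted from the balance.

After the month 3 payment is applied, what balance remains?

Month 1: opening $39,477.39; interest $1,263.28 → $40,740.67; payment $3,829.48; balance $36,911.19
Month 2: opening $36,911.19; interest $1,181.16 → $38,092.35; payment $5,054.03; balance $33,038.32
Month 3: opening $33,038.32; interest $1,057.23 → $34,095.55; payment $6,278.58; balance $27,816.97

$27,816.97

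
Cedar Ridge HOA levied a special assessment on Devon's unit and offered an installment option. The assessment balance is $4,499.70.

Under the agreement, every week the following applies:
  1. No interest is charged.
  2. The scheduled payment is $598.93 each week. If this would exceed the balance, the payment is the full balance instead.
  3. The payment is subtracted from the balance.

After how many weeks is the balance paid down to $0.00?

8

Week 1: $4,499.70 − $598.93 → $3,900.77
Week 2: $3,900.77 − $598.93 → $3,301.84
Week 3: $3,301.84 − $598.93 → $2,702.91
Week 4: $2,702.91 − $598.93 → $2,103.98
Week 5: $2,103.98 − $598.93 → $1,505.05
Week 6: $1,505.05 − $598.93 → $906.12
Week 7: $906.12 − $598.93 → $307.19
Week 8: $307.19 − $307.19 → $0.00
Balance reaches $0.00 in week 8.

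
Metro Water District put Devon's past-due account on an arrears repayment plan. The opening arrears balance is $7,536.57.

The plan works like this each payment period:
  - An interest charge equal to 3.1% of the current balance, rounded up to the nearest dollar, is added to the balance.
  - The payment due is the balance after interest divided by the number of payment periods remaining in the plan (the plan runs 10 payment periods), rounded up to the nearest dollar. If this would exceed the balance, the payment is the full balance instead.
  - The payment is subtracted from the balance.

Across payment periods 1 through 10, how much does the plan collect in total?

$8,953.57

Payment period 1: $7,536.57 +$234.00 interest = $7,770.57; pay $778.00 → $6,992.57
Payment period 2: $6,992.57 +$217.00 interest = $7,209.57; pay $802.00 → $6,407.57
Payment period 3: $6,407.57 +$199.00 interest = $6,606.57; pay $826.00 → $5,780.57
Payment period 4: $5,780.57 +$180.00 interest = $5,960.57; pay $852.00 → $5,108.57
Payment period 5: $5,108.57 +$159.00 interest = $5,267.57; pay $878.00 → $4,389.57
Payment period 6: $4,389.57 +$137.00 interest = $4,526.57; pay $906.00 → $3,620.57
Payment period 7: $3,620.57 +$113.00 interest = $3,733.57; pay $934.00 → $2,799.57
Payment period 8: $2,799.57 +$87.00 interest = $2,886.57; pay $963.00 → $1,923.57
Payment period 9: $1,923.57 +$60.00 interest = $1,983.57; pay $992.00 → $991.57
Payment period 10: $991.57 +$31.00 interest = $1,022.57; pay $1,022.57 → $0.00
Total paid: $8,953.57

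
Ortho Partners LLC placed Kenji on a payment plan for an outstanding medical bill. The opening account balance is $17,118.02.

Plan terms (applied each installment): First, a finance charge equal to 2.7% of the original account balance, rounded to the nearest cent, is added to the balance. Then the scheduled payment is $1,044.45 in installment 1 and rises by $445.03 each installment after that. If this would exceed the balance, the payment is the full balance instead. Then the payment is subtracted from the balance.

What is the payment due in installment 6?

$3,269.60

Installment 1: $17,118.02 +$462.19 interest = $17,580.21; pay $1,044.45 → $16,535.76
Installment 2: $16,535.76 +$462.19 interest = $16,997.95; pay $1,489.48 → $15,508.47
Installment 3: $15,508.47 +$462.19 interest = $15,970.66; pay $1,934.51 → $14,036.15
Installment 4: $14,036.15 +$462.19 interest = $14,498.34; pay $2,379.54 → $12,118.80
Installment 5: $12,118.80 +$462.19 interest = $12,580.99; pay $2,824.57 → $9,756.42
Installment 6: $9,756.42 +$462.19 interest = $10,218.61; pay $3,269.60 → $6,949.01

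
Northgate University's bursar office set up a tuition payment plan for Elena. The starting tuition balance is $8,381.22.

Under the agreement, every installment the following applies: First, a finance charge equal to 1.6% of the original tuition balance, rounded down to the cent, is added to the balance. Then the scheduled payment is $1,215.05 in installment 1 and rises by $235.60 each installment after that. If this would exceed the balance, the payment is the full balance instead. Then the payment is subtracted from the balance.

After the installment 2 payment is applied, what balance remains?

$5,983.70

Installment 1: $8,381.22 +$134.09 interest = $8,515.31; pay $1,215.05 → $7,300.26
Installment 2: $7,300.26 +$134.09 interest = $7,434.35; pay $1,450.65 → $5,983.70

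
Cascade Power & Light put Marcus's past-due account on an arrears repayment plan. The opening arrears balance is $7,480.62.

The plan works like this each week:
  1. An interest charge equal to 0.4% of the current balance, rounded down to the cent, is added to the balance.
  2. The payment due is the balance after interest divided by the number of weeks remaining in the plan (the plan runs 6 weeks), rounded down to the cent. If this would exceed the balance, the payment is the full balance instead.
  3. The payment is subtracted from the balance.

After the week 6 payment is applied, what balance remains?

# | Opening | Interest | Payment | End bal
1 | $7,480.62 | $29.92 | $1,251.75 | $6,258.79
2 | $6,258.79 | $25.03 | $1,256.76 | $5,027.06
3 | $5,027.06 | $20.10 | $1,261.79 | $3,785.37
4 | $3,785.37 | $15.14 | $1,266.83 | $2,533.68
5 | $2,533.68 | $10.13 | $1,271.90 | $1,271.91
6 | $1,271.91 | $5.08 | $1,276.99 | $0.00

$0.00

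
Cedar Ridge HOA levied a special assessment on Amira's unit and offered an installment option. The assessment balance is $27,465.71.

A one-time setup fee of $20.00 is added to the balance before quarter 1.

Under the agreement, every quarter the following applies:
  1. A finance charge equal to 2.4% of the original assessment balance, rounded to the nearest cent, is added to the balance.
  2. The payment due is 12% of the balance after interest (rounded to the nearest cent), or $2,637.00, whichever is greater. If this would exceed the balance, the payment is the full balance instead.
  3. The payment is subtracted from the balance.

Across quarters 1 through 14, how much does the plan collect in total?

$36,714.23

Quarter 1: opening $27,485.71; interest $659.18 → $28,144.89; payment $3,377.39; balance $24,767.50
Quarter 2: opening $24,767.50; interest $659.18 → $25,426.68; payment $3,051.20; balance $22,375.48
Quarter 3: opening $22,375.48; interest $659.18 → $23,034.66; payment $2,764.16; balance $20,270.50
Quarter 4: opening $20,270.50; interest $659.18 → $20,929.68; payment $2,637.00; balance $18,292.68
Quarter 5: opening $18,292.68; interest $659.18 → $18,951.86; payment $2,637.00; balance $16,314.86
Quarter 6: opening $16,314.86; interest $659.18 → $16,974.04; payment $2,637.00; balance $14,337.04
Quarter 7: opening $14,337.04; interest $659.18 → $14,996.22; payment $2,637.00; balance $12,359.22
Quarter 8: opening $12,359.22; interest $659.18 → $13,018.40; payment $2,637.00; balance $10,381.40
Quarter 9: opening $10,381.40; interest $659.18 → $11,040.58; payment $2,637.00; balance $8,403.58
Quarter 10: opening $8,403.58; interest $659.18 → $9,062.76; payment $2,637.00; balance $6,425.76
Quarter 11: opening $6,425.76; interest $659.18 → $7,084.94; payment $2,637.00; balance $4,447.94
Quarter 12: opening $4,447.94; interest $659.18 → $5,107.12; payment $2,637.00; balance $2,470.12
Quarter 13: opening $2,470.12; interest $659.18 → $3,129.30; payment $2,637.00; balance $492.30
Quarter 14: opening $492.30; interest $659.18 → $1,151.48; payment $1,151.48; balance $0.00
Total paid: $36,714.23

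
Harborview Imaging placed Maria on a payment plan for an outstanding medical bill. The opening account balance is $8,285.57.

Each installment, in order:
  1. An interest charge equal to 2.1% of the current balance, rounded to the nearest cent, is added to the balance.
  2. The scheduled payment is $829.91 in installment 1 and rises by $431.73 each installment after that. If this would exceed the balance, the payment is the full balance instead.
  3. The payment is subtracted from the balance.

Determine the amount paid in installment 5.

$2,556.83

Installment 1: $8,285.57 +$174.00 interest = $8,459.57; pay $829.91 → $7,629.66
Installment 2: $7,629.66 +$160.22 interest = $7,789.88; pay $1,261.64 → $6,528.24
Installment 3: $6,528.24 +$137.09 interest = $6,665.33; pay $1,693.37 → $4,971.96
Installment 4: $4,971.96 +$104.41 interest = $5,076.37; pay $2,125.10 → $2,951.27
Installment 5: $2,951.27 +$61.98 interest = $3,013.25; pay $2,556.83 → $456.42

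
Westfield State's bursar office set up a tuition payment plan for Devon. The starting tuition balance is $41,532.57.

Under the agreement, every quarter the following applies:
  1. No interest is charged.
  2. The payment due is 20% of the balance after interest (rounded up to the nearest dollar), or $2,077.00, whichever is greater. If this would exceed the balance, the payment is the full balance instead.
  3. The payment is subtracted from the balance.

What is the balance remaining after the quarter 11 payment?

# | Opening | Payment | End bal
1 | $41,532.57 | $8,307.00 | $33,225.57
2 | $33,225.57 | $6,646.00 | $26,579.57
3 | $26,579.57 | $5,316.00 | $21,263.57
4 | $21,263.57 | $4,253.00 | $17,010.57
5 | $17,010.57 | $3,403.00 | $13,607.57
6 | $13,607.57 | $2,722.00 | $10,885.57
7 | $10,885.57 | $2,178.00 | $8,707.57
8 | $8,707.57 | $2,077.00 | $6,630.57
9 | $6,630.57 | $2,077.00 | $4,553.57
10 | $4,553.57 | $2,077.00 | $2,476.57
11 | $2,476.57 | $2,077.00 | $399.57

$399.57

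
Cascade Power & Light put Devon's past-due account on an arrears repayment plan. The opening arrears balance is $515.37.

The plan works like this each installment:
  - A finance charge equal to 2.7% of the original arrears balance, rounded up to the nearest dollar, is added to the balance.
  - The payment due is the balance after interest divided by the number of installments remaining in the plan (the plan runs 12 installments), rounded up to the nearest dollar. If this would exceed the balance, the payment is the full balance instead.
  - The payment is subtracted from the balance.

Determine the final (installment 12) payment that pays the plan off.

Installment 1: opening $515.37; interest $14.00 → $529.37; payment $45.00; balance $484.37
Installment 2: opening $484.37; interest $14.00 → $498.37; payment $46.00; balance $452.37
Installment 3: opening $452.37; interest $14.00 → $466.37; payment $47.00; balance $419.37
Installment 4: opening $419.37; interest $14.00 → $433.37; payment $49.00; balance $384.37
Installment 5: opening $384.37; interest $14.00 → $398.37; payment $50.00; balance $348.37
Installment 6: opening $348.37; interest $14.00 → $362.37; payment $52.00; balance $310.37
Installment 7: opening $310.37; interest $14.00 → $324.37; payment $55.00; balance $269.37
Installment 8: opening $269.37; interest $14.00 → $283.37; payment $57.00; balance $226.37
Installment 9: opening $226.37; interest $14.00 → $240.37; payment $61.00; balance $179.37
Installment 10: opening $179.37; interest $14.00 → $193.37; payment $65.00; balance $128.37
Installment 11: opening $128.37; interest $14.00 → $142.37; payment $72.00; balance $70.37
Installment 12: opening $70.37; interest $14.00 → $84.37; payment $84.37; balance $0.00

$84.37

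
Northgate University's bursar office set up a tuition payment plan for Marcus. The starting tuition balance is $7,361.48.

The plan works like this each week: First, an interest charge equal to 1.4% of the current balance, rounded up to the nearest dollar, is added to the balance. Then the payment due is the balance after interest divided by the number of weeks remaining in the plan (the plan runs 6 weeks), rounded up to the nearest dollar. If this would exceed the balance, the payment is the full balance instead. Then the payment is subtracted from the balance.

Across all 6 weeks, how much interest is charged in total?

$373.00

# | Opening | Interest | Payment | End bal
1 | $7,361.48 | $104.00 | $1,245.00 | $6,220.48
2 | $6,220.48 | $88.00 | $1,262.00 | $5,046.48
3 | $5,046.48 | $71.00 | $1,280.00 | $3,837.48
4 | $3,837.48 | $54.00 | $1,298.00 | $2,593.48
5 | $2,593.48 | $37.00 | $1,316.00 | $1,314.48
6 | $1,314.48 | $19.00 | $1,333.48 | $0.00
Total interest: $104.00 + $88.00 + $71.00 + $54.00 + $37.00 + $19.00 = $373.00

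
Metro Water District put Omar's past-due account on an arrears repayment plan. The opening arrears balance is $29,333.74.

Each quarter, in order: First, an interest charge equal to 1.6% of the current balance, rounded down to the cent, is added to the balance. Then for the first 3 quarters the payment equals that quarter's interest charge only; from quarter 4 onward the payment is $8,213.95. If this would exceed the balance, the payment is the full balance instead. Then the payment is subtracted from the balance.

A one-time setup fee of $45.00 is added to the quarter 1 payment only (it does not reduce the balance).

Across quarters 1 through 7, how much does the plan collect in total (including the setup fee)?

# | Opening | Interest | Payment | Fee | End bal
1 | $29,333.74 | $469.33 | $469.33 | $45.00 | $29,333.74
2 | $29,333.74 | $469.33 | $469.33 | — | $29,333.74
3 | $29,333.74 | $469.33 | $469.33 | — | $29,333.74
4 | $29,333.74 | $469.33 | $8,213.95 | — | $21,589.12
5 | $21,589.12 | $345.42 | $8,213.95 | — | $13,720.59
6 | $13,720.59 | $219.52 | $8,213.95 | — | $5,726.16
7 | $5,726.16 | $91.61 | $5,817.77 | — | $0.00
Total paid: $31,912.61

$31,912.61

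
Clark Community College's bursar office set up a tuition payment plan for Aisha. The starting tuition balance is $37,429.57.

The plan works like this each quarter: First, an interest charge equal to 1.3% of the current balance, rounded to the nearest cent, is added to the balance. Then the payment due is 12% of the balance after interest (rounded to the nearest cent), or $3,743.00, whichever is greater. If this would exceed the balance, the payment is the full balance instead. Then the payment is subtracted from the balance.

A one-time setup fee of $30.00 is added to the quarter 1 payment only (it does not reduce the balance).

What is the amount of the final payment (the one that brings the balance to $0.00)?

# | Opening | Interest | Payment | Fee | End bal
1 | $37,429.57 | $486.58 | $4,549.94 | $30.00 | $33,366.21
2 | $33,366.21 | $433.76 | $4,056.00 | — | $29,743.97
3 | $29,743.97 | $386.67 | $3,743.00 | — | $26,387.64
4 | $26,387.64 | $343.04 | $3,743.00 | — | $22,987.68
5 | $22,987.68 | $298.84 | $3,743.00 | — | $19,543.52
6 | $19,543.52 | $254.07 | $3,743.00 | — | $16,054.59
7 | $16,054.59 | $208.71 | $3,743.00 | — | $12,520.30
8 | $12,520.30 | $162.76 | $3,743.00 | — | $8,940.06
9 | $8,940.06 | $116.22 | $3,743.00 | — | $5,313.28
10 | $5,313.28 | $69.07 | $3,743.00 | — | $1,639.35
11 | $1,639.35 | $21.31 | $1,660.66 | — | $0.00

$1,660.66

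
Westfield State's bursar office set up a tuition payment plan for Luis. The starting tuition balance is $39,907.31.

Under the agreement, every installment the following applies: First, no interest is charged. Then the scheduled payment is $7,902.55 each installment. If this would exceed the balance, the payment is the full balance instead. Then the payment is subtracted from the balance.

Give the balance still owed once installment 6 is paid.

$0.00

# | Opening | Payment | End bal
1 | $39,907.31 | $7,902.55 | $32,004.76
2 | $32,004.76 | $7,902.55 | $24,102.21
3 | $24,102.21 | $7,902.55 | $16,199.66
4 | $16,199.66 | $7,902.55 | $8,297.11
5 | $8,297.11 | $7,902.55 | $394.56
6 | $394.56 | $394.56 | $0.00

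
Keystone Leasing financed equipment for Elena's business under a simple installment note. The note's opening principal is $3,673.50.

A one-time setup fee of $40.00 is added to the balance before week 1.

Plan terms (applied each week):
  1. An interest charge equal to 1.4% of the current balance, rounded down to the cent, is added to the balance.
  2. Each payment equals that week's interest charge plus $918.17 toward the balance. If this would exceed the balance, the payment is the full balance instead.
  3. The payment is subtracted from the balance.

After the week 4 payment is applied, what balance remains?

Week 1: $3,713.50 +$51.98 interest = $3,765.48; pay $970.15 → $2,795.33
Week 2: $2,795.33 +$39.13 interest = $2,834.46; pay $957.30 → $1,877.16
Week 3: $1,877.16 +$26.28 interest = $1,903.44; pay $944.45 → $958.99
Week 4: $958.99 +$13.42 interest = $972.41; pay $931.59 → $40.82

$40.82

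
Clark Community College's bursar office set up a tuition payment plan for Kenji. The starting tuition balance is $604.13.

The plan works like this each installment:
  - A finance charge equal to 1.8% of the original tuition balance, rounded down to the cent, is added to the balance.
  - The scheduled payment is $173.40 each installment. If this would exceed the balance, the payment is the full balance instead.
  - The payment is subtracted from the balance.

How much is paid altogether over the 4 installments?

Installment 1: opening $604.13; interest $10.87 → $615.00; payment $173.40; balance $441.60
Installment 2: opening $441.60; interest $10.87 → $452.47; payment $173.40; balance $279.07
Installment 3: opening $279.07; interest $10.87 → $289.94; payment $173.40; balance $116.54
Installment 4: opening $116.54; interest $10.87 → $127.41; payment $127.41; balance $0.00
Total paid: $647.61

$647.61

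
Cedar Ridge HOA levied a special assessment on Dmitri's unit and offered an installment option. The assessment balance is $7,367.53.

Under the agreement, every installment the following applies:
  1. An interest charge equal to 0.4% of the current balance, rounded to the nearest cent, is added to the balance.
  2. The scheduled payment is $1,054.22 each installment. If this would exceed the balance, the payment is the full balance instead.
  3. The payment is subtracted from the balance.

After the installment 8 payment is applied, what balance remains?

$0.00

Installment 1: $7,367.53 +$29.47 interest = $7,397.00; pay $1,054.22 → $6,342.78
Installment 2: $6,342.78 +$25.37 interest = $6,368.15; pay $1,054.22 → $5,313.93
Installment 3: $5,313.93 +$21.26 interest = $5,335.19; pay $1,054.22 → $4,280.97
Installment 4: $4,280.97 +$17.12 interest = $4,298.09; pay $1,054.22 → $3,243.87
Installment 5: $3,243.87 +$12.98 interest = $3,256.85; pay $1,054.22 → $2,202.63
Installment 6: $2,202.63 +$8.81 interest = $2,211.44; pay $1,054.22 → $1,157.22
Installment 7: $1,157.22 +$4.63 interest = $1,161.85; pay $1,054.22 → $107.63
Installment 8: $107.63 +$0.43 interest = $108.06; pay $108.06 → $0.00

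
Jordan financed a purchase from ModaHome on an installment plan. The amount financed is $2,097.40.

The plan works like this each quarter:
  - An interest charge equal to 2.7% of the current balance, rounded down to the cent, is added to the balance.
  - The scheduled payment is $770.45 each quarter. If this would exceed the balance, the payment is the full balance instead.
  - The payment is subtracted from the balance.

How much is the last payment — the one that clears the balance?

$668.03

Quarter 1: $2,097.40 +$56.62 interest = $2,154.02; pay $770.45 → $1,383.57
Quarter 2: $1,383.57 +$37.35 interest = $1,420.92; pay $770.45 → $650.47
Quarter 3: $650.47 +$17.56 interest = $668.03; pay $668.03 → $0.00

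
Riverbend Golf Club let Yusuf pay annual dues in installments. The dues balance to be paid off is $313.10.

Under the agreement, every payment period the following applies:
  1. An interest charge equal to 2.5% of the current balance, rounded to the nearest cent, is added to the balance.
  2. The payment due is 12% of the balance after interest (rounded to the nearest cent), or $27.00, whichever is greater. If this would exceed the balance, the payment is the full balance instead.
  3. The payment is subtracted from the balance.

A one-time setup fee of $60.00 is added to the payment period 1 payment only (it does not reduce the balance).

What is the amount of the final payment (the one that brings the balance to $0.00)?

$17.07

Payment period 1: opening $313.10; interest $7.83 → $320.93; payment $38.51 (+ $60.00 fee); balance $282.42
Payment period 2: opening $282.42; interest $7.06 → $289.48; payment $34.74; balance $254.74
Payment period 3: opening $254.74; interest $6.37 → $261.11; payment $31.33; balance $229.78
Payment period 4: opening $229.78; interest $5.74 → $235.52; payment $28.26; balance $207.26
Payment period 5: opening $207.26; interest $5.18 → $212.44; payment $27.00; balance $185.44
Payment period 6: opening $185.44; interest $4.64 → $190.08; payment $27.00; balance $163.08
Payment period 7: opening $163.08; interest $4.08 → $167.16; payment $27.00; balance $140.16
Payment period 8: opening $140.16; interest $3.50 → $143.66; payment $27.00; balance $116.66
Payment period 9: opening $116.66; interest $2.92 → $119.58; payment $27.00; balance $92.58
Payment period 10: opening $92.58; interest $2.31 → $94.89; payment $27.00; balance $67.89
Payment period 11: opening $67.89; interest $1.70 → $69.59; payment $27.00; balance $42.59
Payment period 12: opening $42.59; interest $1.06 → $43.65; payment $27.00; balance $16.65
Payment period 13: opening $16.65; interest $0.42 → $17.07; payment $17.07; balance $0.00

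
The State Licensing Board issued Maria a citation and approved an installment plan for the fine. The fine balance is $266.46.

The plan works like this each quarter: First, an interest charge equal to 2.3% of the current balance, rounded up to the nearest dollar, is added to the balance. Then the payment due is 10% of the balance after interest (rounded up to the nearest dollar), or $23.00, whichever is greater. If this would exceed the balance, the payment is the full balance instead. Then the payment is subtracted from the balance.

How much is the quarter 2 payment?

Quarter 1: opening $266.46; interest $7.00 → $273.46; payment $28.00; balance $245.46
Quarter 2: opening $245.46; interest $6.00 → $251.46; payment $26.00; balance $225.46

$26.00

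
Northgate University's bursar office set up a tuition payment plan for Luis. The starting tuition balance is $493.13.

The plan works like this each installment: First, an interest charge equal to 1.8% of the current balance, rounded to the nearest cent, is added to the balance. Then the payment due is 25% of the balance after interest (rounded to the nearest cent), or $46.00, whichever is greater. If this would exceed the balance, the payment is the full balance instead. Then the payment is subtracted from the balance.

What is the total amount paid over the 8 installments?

$525.27

# | Opening | Interest | Payment | End bal
1 | $493.13 | $8.88 | $125.50 | $376.51
2 | $376.51 | $6.78 | $95.82 | $287.47
3 | $287.47 | $5.17 | $73.16 | $219.48
4 | $219.48 | $3.95 | $55.86 | $167.57
5 | $167.57 | $3.02 | $46.00 | $124.59
6 | $124.59 | $2.24 | $46.00 | $80.83
7 | $80.83 | $1.45 | $46.00 | $36.28
8 | $36.28 | $0.65 | $36.93 | $0.00
Total paid: $525.27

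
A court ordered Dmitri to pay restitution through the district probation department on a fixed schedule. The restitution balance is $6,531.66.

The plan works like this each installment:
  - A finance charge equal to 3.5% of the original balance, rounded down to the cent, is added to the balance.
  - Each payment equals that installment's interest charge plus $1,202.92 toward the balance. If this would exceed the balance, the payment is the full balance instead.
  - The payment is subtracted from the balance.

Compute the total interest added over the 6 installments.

$1,371.60

# | Opening | Interest | Payment | End bal
1 | $6,531.66 | $228.60 | $1,431.52 | $5,328.74
2 | $5,328.74 | $228.60 | $1,431.52 | $4,125.82
3 | $4,125.82 | $228.60 | $1,431.52 | $2,922.90
4 | $2,922.90 | $228.60 | $1,431.52 | $1,719.98
5 | $1,719.98 | $228.60 | $1,431.52 | $517.06
6 | $517.06 | $228.60 | $745.66 | $0.00
Total interest: $228.60 + $228.60 + $228.60 + $228.60 + $228.60 + $228.60 = $1,371.60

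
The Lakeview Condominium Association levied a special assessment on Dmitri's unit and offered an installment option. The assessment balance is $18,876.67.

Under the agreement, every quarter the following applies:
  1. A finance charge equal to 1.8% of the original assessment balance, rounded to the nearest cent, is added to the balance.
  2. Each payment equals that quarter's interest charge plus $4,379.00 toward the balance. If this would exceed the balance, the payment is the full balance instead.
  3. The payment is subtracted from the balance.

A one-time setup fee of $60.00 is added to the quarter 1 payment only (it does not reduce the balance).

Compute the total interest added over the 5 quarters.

Quarter 1: opening $18,876.67; interest $339.78 → $19,216.45; payment $4,718.78 (+ $60.00 fee); balance $14,497.67
Quarter 2: opening $14,497.67; interest $339.78 → $14,837.45; payment $4,718.78; balance $10,118.67
Quarter 3: opening $10,118.67; interest $339.78 → $10,458.45; payment $4,718.78; balance $5,739.67
Quarter 4: opening $5,739.67; interest $339.78 → $6,079.45; payment $4,718.78; balance $1,360.67
Quarter 5: opening $1,360.67; interest $339.78 → $1,700.45; payment $1,700.45; balance $0.00
Total interest: $339.78 + $339.78 + $339.78 + $339.78 + $339.78 = $1,698.90

$1,698.90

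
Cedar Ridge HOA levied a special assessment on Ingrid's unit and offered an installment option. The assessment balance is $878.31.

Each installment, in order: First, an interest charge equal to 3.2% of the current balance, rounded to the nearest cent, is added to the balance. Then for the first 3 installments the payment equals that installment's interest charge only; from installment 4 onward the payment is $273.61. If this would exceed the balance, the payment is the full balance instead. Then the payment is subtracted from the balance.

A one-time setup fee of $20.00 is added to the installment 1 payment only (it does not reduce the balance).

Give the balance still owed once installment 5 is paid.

Installment 1: $878.31 +$28.11 interest = $906.42; pay $28.11 (+ $20.00 fee) → $878.31
Installment 2: $878.31 +$28.11 interest = $906.42; pay $28.11 → $878.31
Installment 3: $878.31 +$28.11 interest = $906.42; pay $28.11 → $878.31
Installment 4: $878.31 +$28.11 interest = $906.42; pay $273.61 → $632.81
Installment 5: $632.81 +$20.25 interest = $653.06; pay $273.61 → $379.45

$379.45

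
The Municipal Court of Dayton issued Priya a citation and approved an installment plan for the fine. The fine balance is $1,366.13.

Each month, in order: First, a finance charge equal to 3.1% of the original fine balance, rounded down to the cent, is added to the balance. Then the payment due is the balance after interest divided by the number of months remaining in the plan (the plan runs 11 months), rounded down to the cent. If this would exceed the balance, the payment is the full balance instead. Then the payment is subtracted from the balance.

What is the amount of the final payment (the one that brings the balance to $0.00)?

$252.10

Month 1: opening $1,366.13; interest $42.35 → $1,408.48; payment $128.04; balance $1,280.44
Month 2: opening $1,280.44; interest $42.35 → $1,322.79; payment $132.27; balance $1,190.52
Month 3: opening $1,190.52; interest $42.35 → $1,232.87; payment $136.98; balance $1,095.89
Month 4: opening $1,095.89; interest $42.35 → $1,138.24; payment $142.28; balance $995.96
Month 5: opening $995.96; interest $42.35 → $1,038.31; payment $148.33; balance $889.98
Month 6: opening $889.98; interest $42.35 → $932.33; payment $155.38; balance $776.95
Month 7: opening $776.95; interest $42.35 → $819.30; payment $163.86; balance $655.44
Month 8: opening $655.44; interest $42.35 → $697.79; payment $174.44; balance $523.35
Month 9: opening $523.35; interest $42.35 → $565.70; payment $188.56; balance $377.14
Month 10: opening $377.14; interest $42.35 → $419.49; payment $209.74; balance $209.75
Month 11: opening $209.75; interest $42.35 → $252.10; payment $252.10; balance $0.00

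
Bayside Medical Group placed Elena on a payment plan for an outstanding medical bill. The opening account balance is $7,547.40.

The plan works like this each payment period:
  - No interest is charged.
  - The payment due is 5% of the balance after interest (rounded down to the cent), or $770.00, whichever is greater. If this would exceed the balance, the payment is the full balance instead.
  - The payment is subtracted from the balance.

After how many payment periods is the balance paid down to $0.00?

Payment period 1: opening $7,547.40; payment $770.00; balance $6,777.40
Payment period 2: opening $6,777.40; payment $770.00; balance $6,007.40
Payment period 3: opening $6,007.40; payment $770.00; balance $5,237.40
Payment period 4: opening $5,237.40; payment $770.00; balance $4,467.40
Payment period 5: opening $4,467.40; payment $770.00; balance $3,697.40
Payment period 6: opening $3,697.40; payment $770.00; balance $2,927.40
Payment period 7: opening $2,927.40; payment $770.00; balance $2,157.40
Payment period 8: opening $2,157.40; payment $770.00; balance $1,387.40
Payment period 9: opening $1,387.40; payment $770.00; balance $617.40
Payment period 10: opening $617.40; payment $617.40; balance $0.00
Balance reaches $0.00 in payment period 10.

10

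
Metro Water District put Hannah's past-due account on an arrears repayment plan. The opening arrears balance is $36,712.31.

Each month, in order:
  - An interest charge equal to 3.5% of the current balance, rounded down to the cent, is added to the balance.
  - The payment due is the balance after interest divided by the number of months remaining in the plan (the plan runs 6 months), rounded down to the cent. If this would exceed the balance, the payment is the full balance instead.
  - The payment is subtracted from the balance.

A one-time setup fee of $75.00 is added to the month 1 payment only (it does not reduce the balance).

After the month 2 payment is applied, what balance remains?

Month 1: $36,712.31 +$1,284.93 interest = $37,997.24; pay $6,332.87 (+ $75.00 fee) → $31,664.37
Month 2: $31,664.37 +$1,108.25 interest = $32,772.62; pay $6,554.52 → $26,218.10

$26,218.10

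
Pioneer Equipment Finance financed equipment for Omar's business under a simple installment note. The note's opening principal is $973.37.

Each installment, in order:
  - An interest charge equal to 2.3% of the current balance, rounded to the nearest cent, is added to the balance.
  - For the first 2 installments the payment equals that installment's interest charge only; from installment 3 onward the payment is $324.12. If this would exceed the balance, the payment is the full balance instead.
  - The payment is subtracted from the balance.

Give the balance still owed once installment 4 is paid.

Installment 1: opening $973.37; interest $22.39 → $995.76; payment $22.39; balance $973.37
Installment 2: opening $973.37; interest $22.39 → $995.76; payment $22.39; balance $973.37
Installment 3: opening $973.37; interest $22.39 → $995.76; payment $324.12; balance $671.64
Installment 4: opening $671.64; interest $15.45 → $687.09; payment $324.12; balance $362.97

$362.97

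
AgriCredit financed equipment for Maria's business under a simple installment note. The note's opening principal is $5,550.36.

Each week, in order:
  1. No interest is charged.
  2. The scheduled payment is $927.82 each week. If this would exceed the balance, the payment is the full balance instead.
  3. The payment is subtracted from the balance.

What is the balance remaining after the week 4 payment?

# | Opening | Payment | End bal
1 | $5,550.36 | $927.82 | $4,622.54
2 | $4,622.54 | $927.82 | $3,694.72
3 | $3,694.72 | $927.82 | $2,766.90
4 | $2,766.90 | $927.82 | $1,839.08

$1,839.08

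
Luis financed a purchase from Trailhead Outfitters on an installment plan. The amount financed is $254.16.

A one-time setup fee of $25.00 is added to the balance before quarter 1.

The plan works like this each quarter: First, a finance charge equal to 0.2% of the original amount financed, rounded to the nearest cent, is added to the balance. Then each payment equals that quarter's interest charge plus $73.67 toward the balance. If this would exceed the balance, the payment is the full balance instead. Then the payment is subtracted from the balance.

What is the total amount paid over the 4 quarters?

Quarter 1: opening $279.16; interest $0.51 → $279.67; payment $74.18; balance $205.49
Quarter 2: opening $205.49; interest $0.51 → $206.00; payment $74.18; balance $131.82
Quarter 3: opening $131.82; interest $0.51 → $132.33; payment $74.18; balance $58.15
Quarter 4: opening $58.15; interest $0.51 → $58.66; payment $58.66; balance $0.00
Total paid: $281.20

$281.20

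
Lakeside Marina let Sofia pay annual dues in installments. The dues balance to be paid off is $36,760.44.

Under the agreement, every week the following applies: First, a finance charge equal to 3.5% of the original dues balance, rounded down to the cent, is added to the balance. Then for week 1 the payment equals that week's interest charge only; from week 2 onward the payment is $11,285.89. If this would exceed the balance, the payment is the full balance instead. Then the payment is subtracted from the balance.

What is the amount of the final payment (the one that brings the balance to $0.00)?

$8,049.21

# | Opening | Interest | Payment | End bal
1 | $36,760.44 | $1,286.61 | $1,286.61 | $36,760.44
2 | $36,760.44 | $1,286.61 | $11,285.89 | $26,761.16
3 | $26,761.16 | $1,286.61 | $11,285.89 | $16,761.88
4 | $16,761.88 | $1,286.61 | $11,285.89 | $6,762.60
5 | $6,762.60 | $1,286.61 | $8,049.21 | $0.00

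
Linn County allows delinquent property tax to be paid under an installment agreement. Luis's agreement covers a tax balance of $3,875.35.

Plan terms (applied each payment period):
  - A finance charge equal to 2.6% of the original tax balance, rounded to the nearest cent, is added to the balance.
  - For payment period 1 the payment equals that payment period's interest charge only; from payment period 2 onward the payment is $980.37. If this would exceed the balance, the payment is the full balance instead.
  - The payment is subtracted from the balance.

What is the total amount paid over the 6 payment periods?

$4,479.91

Payment period 1: $3,875.35 +$100.76 interest = $3,976.11; pay $100.76 → $3,875.35
Payment period 2: $3,875.35 +$100.76 interest = $3,976.11; pay $980.37 → $2,995.74
Payment period 3: $2,995.74 +$100.76 interest = $3,096.50; pay $980.37 → $2,116.13
Payment period 4: $2,116.13 +$100.76 interest = $2,216.89; pay $980.37 → $1,236.52
Payment period 5: $1,236.52 +$100.76 interest = $1,337.28; pay $980.37 → $356.91
Payment period 6: $356.91 +$100.76 interest = $457.67; pay $457.67 → $0.00
Total paid: $4,479.91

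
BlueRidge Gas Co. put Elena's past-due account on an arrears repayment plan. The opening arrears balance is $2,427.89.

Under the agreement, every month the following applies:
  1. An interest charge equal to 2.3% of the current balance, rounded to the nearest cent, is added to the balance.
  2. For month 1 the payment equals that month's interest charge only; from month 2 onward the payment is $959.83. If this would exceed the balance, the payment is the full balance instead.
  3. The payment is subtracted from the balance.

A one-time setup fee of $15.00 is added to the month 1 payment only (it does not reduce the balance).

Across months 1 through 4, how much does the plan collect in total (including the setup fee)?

$2,603.40

Month 1: $2,427.89 +$55.84 interest = $2,483.73; pay $55.84 (+ $15.00 fee) → $2,427.89
Month 2: $2,427.89 +$55.84 interest = $2,483.73; pay $959.83 → $1,523.90
Month 3: $1,523.90 +$35.05 interest = $1,558.95; pay $959.83 → $599.12
Month 4: $599.12 +$13.78 interest = $612.90; pay $612.90 → $0.00
Total paid: $2,603.40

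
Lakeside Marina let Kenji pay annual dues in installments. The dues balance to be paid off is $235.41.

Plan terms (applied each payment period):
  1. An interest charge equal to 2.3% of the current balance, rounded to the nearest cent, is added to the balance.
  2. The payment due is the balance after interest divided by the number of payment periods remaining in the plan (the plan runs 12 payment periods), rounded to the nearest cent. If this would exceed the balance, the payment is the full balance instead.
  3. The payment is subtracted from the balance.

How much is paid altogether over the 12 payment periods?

$273.74

Payment period 1: $235.41 +$5.41 interest = $240.82; pay $20.07 → $220.75
Payment period 2: $220.75 +$5.08 interest = $225.83; pay $20.53 → $205.30
Payment period 3: $205.30 +$4.72 interest = $210.02; pay $21.00 → $189.02
Payment period 4: $189.02 +$4.35 interest = $193.37; pay $21.49 → $171.88
Payment period 5: $171.88 +$3.95 interest = $175.83; pay $21.98 → $153.85
Payment period 6: $153.85 +$3.54 interest = $157.39; pay $22.48 → $134.91
Payment period 7: $134.91 +$3.10 interest = $138.01; pay $23.00 → $115.01
Payment period 8: $115.01 +$2.65 interest = $117.66; pay $23.53 → $94.13
Payment period 9: $94.13 +$2.16 interest = $96.29; pay $24.07 → $72.22
Payment period 10: $72.22 +$1.66 interest = $73.88; pay $24.63 → $49.25
Payment period 11: $49.25 +$1.13 interest = $50.38; pay $25.19 → $25.19
Payment period 12: $25.19 +$0.58 interest = $25.77; pay $25.77 → $0.00
Total paid: $273.74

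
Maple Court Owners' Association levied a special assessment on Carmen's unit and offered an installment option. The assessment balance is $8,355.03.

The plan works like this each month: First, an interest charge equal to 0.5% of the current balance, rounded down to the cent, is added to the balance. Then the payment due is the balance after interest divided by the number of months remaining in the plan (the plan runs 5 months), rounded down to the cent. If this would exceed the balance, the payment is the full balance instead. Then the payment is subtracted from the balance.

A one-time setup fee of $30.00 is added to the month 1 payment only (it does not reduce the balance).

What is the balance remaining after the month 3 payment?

Month 1: $8,355.03 +$41.77 interest = $8,396.80; pay $1,679.36 (+ $30.00 fee) → $6,717.44
Month 2: $6,717.44 +$33.58 interest = $6,751.02; pay $1,687.75 → $5,063.27
Month 3: $5,063.27 +$25.31 interest = $5,088.58; pay $1,696.19 → $3,392.39

$3,392.39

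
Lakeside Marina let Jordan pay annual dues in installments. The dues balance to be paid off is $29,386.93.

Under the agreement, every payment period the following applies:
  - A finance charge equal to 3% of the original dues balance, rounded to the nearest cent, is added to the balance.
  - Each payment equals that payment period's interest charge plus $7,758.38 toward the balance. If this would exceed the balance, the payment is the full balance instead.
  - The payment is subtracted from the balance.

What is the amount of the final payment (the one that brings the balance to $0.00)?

# | Opening | Interest | Payment | End bal
1 | $29,386.93 | $881.61 | $8,639.99 | $21,628.55
2 | $21,628.55 | $881.61 | $8,639.99 | $13,870.17
3 | $13,870.17 | $881.61 | $8,639.99 | $6,111.79
4 | $6,111.79 | $881.61 | $6,993.40 | $0.00

$6,993.40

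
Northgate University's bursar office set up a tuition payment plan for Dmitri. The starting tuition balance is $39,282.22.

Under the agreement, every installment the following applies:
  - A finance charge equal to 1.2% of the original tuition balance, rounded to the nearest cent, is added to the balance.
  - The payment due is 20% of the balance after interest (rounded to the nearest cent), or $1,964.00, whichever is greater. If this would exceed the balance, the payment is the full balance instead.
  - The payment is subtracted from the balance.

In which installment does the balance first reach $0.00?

Installment 1: opening $39,282.22; interest $471.39 → $39,753.61; payment $7,950.72; balance $31,802.89
Installment 2: opening $31,802.89; interest $471.39 → $32,274.28; payment $6,454.86; balance $25,819.42
Installment 3: opening $25,819.42; interest $471.39 → $26,290.81; payment $5,258.16; balance $21,032.65
Installment 4: opening $21,032.65; interest $471.39 → $21,504.04; payment $4,300.81; balance $17,203.23
Installment 5: opening $17,203.23; interest $471.39 → $17,674.62; payment $3,534.92; balance $14,139.70
Installment 6: opening $14,139.70; interest $471.39 → $14,611.09; payment $2,922.22; balance $11,688.87
Installment 7: opening $11,688.87; interest $471.39 → $12,160.26; payment $2,432.05; balance $9,728.21
Installment 8: opening $9,728.21; interest $471.39 → $10,199.60; payment $2,039.92; balance $8,159.68
Installment 9: opening $8,159.68; interest $471.39 → $8,631.07; payment $1,964.00; balance $6,667.07
Installment 10: opening $6,667.07; interest $471.39 → $7,138.46; payment $1,964.00; balance $5,174.46
Installment 11: opening $5,174.46; interest $471.39 → $5,645.85; payment $1,964.00; balance $3,681.85
Installment 12: opening $3,681.85; interest $471.39 → $4,153.24; payment $1,964.00; balance $2,189.24
Installment 13: opening $2,189.24; interest $471.39 → $2,660.63; payment $1,964.00; balance $696.63
Installment 14: opening $696.63; interest $471.39 → $1,168.02; payment $1,168.02; balance $0.00
Balance reaches $0.00 in installment 14.

14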